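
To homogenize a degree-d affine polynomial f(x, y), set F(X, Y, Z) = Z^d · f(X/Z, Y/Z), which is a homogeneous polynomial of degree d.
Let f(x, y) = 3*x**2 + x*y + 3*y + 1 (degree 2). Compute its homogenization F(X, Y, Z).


F(X, Y, Z) = 3*X**2 + X*Y + 3*Y*Z + Z**2

deg(f) = 2.
Substitute x = X/Z, y = Y/Z into f, then multiply by Z^2.
  monomial 3·x^2·y^0 ↦ 3·X^2·Y^0·Z^0.
  monomial 1·x^1·y^1 ↦ 1·X^1·Y^1·Z^0.
  monomial 3·x^0·y^1 ↦ 3·X^0·Y^1·Z^1.
  monomial 1·x^0·y^0 ↦ 1·X^0·Y^0·Z^2.
Collecting: F(X, Y, Z) = 3*X**2 + X*Y + 3*Y*Z + Z**2.


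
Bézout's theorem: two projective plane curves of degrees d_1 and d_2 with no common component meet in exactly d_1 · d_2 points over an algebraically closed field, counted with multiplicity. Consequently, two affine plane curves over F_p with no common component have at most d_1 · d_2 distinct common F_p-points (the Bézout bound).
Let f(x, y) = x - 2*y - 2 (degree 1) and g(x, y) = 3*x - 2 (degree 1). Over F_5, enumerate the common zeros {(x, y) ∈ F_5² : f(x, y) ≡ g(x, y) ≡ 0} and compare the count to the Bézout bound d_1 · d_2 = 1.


Common zeros: {(4, 1)}; count = 1; Bézout bound = 1.

deg(f) = 1, deg(g) = 1, so Bézout bound = 1.
Scan x ∈ F_5. For each x, list the y ∈ F_5 with f(x, y) ≡ 0 and those with g(x, y) ≡ 0 (mod 5); the common zeros in that column are the intersection.
  x = 0: f ≡ 0 at y ∈ {4}; g ≡ 0 at y ∈ ∅; common: ∅.
  x = 1: f ≡ 0 at y ∈ {2}; g ≡ 0 at y ∈ ∅; common: ∅.
  x = 2: f ≡ 0 at y ∈ {0}; g ≡ 0 at y ∈ ∅; common: ∅.
  x = 3: f ≡ 0 at y ∈ {3}; g ≡ 0 at y ∈ ∅; common: ∅.
  x = 4: f ≡ 0 at y ∈ {1}; g ≡ 0 at y ∈ {0, 1, 2, 3, 4}; common: {1}.
Collecting: common zeros = {(4, 1)}, so the count is 1.
Comparison with the Bézout bound: 1 ≤ 1 = deg(f)·deg(g), as expected for curves with no common component (the bound is attained).


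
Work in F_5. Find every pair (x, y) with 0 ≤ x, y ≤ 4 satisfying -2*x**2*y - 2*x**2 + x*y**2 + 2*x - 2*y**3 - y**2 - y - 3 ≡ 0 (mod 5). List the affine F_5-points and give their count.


Affine F_5-points: {(0, 2), (1, 2), (2, 4), (3, 0)}; count = 4.

For each of the 25 pairs (x, y) ∈ F_5², evaluate f(x, y) mod 5. Record the zeros.
  x = 0: [0↦2, 1↦3, 2↦0, 3↦1, 4↦4]  zeros at y ∈ {2}
  x = 1: [0↦2, 1↦2, 2↦0, 3↦4, 4↦2]  zeros at y ∈ {2}
  x = 2: [0↦3, 1↦3, 2↦3, 3↦1, 4↦0]  zeros at y ∈ {4}
  x = 3: [0↦0, 1↦1, 2↦4, 3↦2, 4↦3]  zeros at y ∈ {0}
  x = 4: [0↦3, 1↦1, 2↦3, 3↦2, 4↦1]  zeros at y ∈ ∅
Collecting zeros: affine points = {(0, 2), (1, 2), (2, 4), (3, 0)}.
Total count |C(F_5)_aff| = 4.


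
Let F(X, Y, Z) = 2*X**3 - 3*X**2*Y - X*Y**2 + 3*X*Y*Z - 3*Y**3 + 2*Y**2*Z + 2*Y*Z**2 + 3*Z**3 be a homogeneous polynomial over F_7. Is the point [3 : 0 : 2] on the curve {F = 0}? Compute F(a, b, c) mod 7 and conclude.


F(3,0,2) ≡ 1 (mod 7); P is NOT on the curve.

Evaluate F(3, 0, 2) term-by-term (mod 7).
  2*X**3 ↦ 2·27·1·1 = 54
  -3*X**2*Y ↦ -3·9·0·1 = 0
  -X*Y**2 ↦ -1·3·0·1 = 0
  3*X*Y*Z ↦ 3·3·0·2 = 0
  -3*Y**3 ↦ -3·1·0·1 = 0
  2*Y**2*Z ↦ 2·1·0·2 = 0
  2*Y*Z**2 ↦ 2·1·0·4 = 0
  3*Z**3 ↦ 3·1·1·8 = 24
Sum: F(3, 0, 2) = (54) + (0) + (0) + (0) + (0) + (0) + (0) + (24) = 78.
Reducing mod 7: 78 ≡ 1 (mod 7).
Since F(a, b, c) ≡ 1 ≠ 0 (mod 7), P does NOT lie on the curve.


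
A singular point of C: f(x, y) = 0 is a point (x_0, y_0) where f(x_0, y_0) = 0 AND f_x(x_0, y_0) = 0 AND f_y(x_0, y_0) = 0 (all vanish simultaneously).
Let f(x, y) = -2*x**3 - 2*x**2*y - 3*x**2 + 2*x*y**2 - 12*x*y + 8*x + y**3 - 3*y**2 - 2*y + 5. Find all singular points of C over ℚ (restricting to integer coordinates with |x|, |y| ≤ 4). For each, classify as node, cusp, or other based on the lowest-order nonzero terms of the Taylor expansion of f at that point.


Singular points: {(-1, 2)}; classification: node.

Compute partial derivatives:
  f_x = -6*x**2 - 4*x*y - 6*x + 2*y**2 - 12*y + 8.
  f_y = -2*x**2 + 4*x*y - 12*x + 3*y**2 - 6*y - 2.
Scan x_0 ∈ {−4, ..., 4}. For each x_0, f_y(x_0, y) is a polynomial in y; find its integer roots y ∈ {−4, ..., 4}, then test f_x and f at those candidates.
  x = -4: f_y(-4, y) = 3*y**2 - 22*y + 14; no integer root y with |y| ≤ 4.
  x = -3: f_y(-3, y) = 3*y**2 - 18*y + 16; no integer root y with |y| ≤ 4.
  x = -2: f_y(-2, y) = 3*y**2 - 14*y + 14; no integer root y with |y| ≤ 4.
  x = -1: f_y(-1, y) = 3*y**2 - 10*y + 8; vanishes at y ∈ {2}. (-1, 2): f_x = 0, f = 0 — SINGULAR.
  x = 0: f_y(0, y) = 3*y**2 - 6*y - 2; no integer root y with |y| ≤ 4.
  x = 1: f_y(1, y) = 3*y**2 - 2*y - 16; vanishes at y ∈ {-2}. (1, -2): f_x = 36 ≠ 0.
  x = 2: f_y(2, y) = 3*y**2 + 2*y - 34; no integer root y with |y| ≤ 4.
  x = 3: f_y(3, y) = 3*y**2 + 6*y - 56; no integer root y with |y| ≤ 4.
  x = 4: f_y(4, y) = 3*y**2 + 10*y - 82; no integer root y with |y| ≤ 4.
Only singular point on the grid: (-1, 2).
Classify: substitute x = -1 + u, y = 2 + v and expand: f = -2*u**3 - 2*u**2*v - u**2 + 2*u*v**2 + v**3 + v**2.
No constant or linear terms (consistent with a singular point). Quadratic part: -u**2 + v**2. Cubic part: -2*u**3 - 2*u**2*v + 2*u*v**2 + v**3.
The quadratic part v**2 - u**2 = (v − u)(v + u) splits into two distinct linear factors, so there are two distinct tangent lines y − 2 = ±(x − -1) — this is a node (ordinary double point).
Classification: node.


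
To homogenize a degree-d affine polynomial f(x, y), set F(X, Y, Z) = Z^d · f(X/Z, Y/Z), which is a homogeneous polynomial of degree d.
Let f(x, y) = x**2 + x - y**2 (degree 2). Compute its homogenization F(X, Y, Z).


F(X, Y, Z) = X**2 + X*Z - Y**2

deg(f) = 2.
Substitute x = X/Z, y = Y/Z into f, then multiply by Z^2.
  monomial 1·x^2·y^0 ↦ 1·X^2·Y^0·Z^0.
  monomial 1·x^1·y^0 ↦ 1·X^1·Y^0·Z^1.
  monomial -1·x^0·y^2 ↦ -1·X^0·Y^2·Z^0.
Collecting: F(X, Y, Z) = X**2 + X*Z - Y**2.


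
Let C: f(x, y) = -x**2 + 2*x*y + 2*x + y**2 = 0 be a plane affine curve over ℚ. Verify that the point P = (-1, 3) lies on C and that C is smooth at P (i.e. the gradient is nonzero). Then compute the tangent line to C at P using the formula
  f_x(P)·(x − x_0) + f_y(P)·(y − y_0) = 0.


Tangent line at P: 10*x + 4*y - 2 = 0.

Step 1: f(-1, 3) = 0, so P lies on C.
Step 2: partial derivatives
  f_x(x, y) = -2*x + 2*y + 2, f_y(x, y) = 2*x + 2*y.
  f_x(P) = 10, f_y(P) = 4 (gradient nonzero, so P is smooth).
Step 3: tangent line at P: 10·(x − -1) + 4·(y − 3) = 0.
Expanding: 10*x + 4*y - 2 = 0.


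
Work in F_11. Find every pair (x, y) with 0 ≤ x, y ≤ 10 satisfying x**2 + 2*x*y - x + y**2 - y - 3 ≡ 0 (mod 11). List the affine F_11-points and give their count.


Affine F_11-points: ∅; count = 0.

For each of the 121 pairs (x, y) ∈ F_11², evaluate f(x, y) mod 11. Record the zeros.
  x = 0: [0↦8, 1↦8, 2↦10, 3↦3, 4↦9, 5↦6, 6↦5, 7↦6, 8↦9, 9↦3, 10↦10]  zeros at y ∈ ∅
  x = 1: [0↦8, 1↦10, 2↦3, 3↦9, 4↦6, 5↦5, 6↦6, 7↦9, 8↦3, 9↦10, 10↦8]  zeros at y ∈ ∅
  x = 2: [0↦10, 1↦3, 2↦9, 3↦6, 4↦5, 5↦6, 6↦9, 7↦3, 8↦10, 9↦8, 10↦8]  zeros at y ∈ ∅
  x = 3: [0↦3, 1↦9, 2↦6, 3↦5, 4↦6, 5↦9, 6↦3, 7↦10, 8↦8, 9↦8, 10↦10]  zeros at y ∈ ∅
  x = 4: [0↦9, 1↦6, 2↦5, 3↦6, 4↦9, 5↦3, 6↦10, 7↦8, 8↦8, 9↦10, 10↦3]  zeros at y ∈ ∅
  x = 5: [0↦6, 1↦5, 2↦6, 3↦9, 4↦3, 5↦10, 6↦8, 7↦8, 8↦10, 9↦3, 10↦9]  zeros at y ∈ ∅
  x = 6: [0↦5, 1↦6, 2↦9, 3↦3, 4↦10, 5↦8, 6↦8, 7↦10, 8↦3, 9↦9, 10↦6]  zeros at y ∈ ∅
  x = 7: [0↦6, 1↦9, 2↦3, 3↦10, 4↦8, 5↦8, 6↦10, 7↦3, 8↦9, 9↦6, 10↦5]  zeros at y ∈ ∅
  x = 8: [0↦9, 1↦3, 2↦10, 3↦8, 4↦8, 5↦10, 6↦3, 7↦9, 8↦6, 9↦5, 10↦6]  zeros at y ∈ ∅
  x = 9: [0↦3, 1↦10, 2↦8, 3↦8, 4↦10, 5↦3, 6↦9, 7↦6, 8↦5, 9↦6, 10↦9]  zeros at y ∈ ∅
  x = 10: [0↦10, 1↦8, 2↦8, 3↦10, 4↦3, 5↦9, 6↦6, 7↦5, 8↦6, 9↦9, 10↦3]  zeros at y ∈ ∅
Collecting zeros: affine points = ∅.
Total count |C(F_11)_aff| = 0.


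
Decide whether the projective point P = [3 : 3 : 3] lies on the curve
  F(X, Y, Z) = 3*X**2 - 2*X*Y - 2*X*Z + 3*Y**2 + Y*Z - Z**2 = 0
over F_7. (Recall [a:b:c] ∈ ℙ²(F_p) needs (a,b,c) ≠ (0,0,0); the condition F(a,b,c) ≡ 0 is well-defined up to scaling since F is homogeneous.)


F(3,3,3) ≡ 4 (mod 7); P is NOT on the curve.

Evaluate F(3, 3, 3) term-by-term (mod 7).
  3*X**2 ↦ 3·9·1·1 = 27
  -2*X*Y ↦ -2·3·3·1 = -18
  -2*X*Z ↦ -2·3·1·3 = -18
  3*Y**2 ↦ 3·1·9·1 = 27
  Y*Z ↦ 1·1·3·3 = 9
  -Z**2 ↦ -1·1·1·9 = -9
Sum: F(3, 3, 3) = (27) + (-18) + (-18) + (27) + (9) + (-9) = 18.
Reducing mod 7: 18 ≡ 4 (mod 7).
Since F(a, b, c) ≡ 4 ≠ 0 (mod 7), P does NOT lie on the curve.


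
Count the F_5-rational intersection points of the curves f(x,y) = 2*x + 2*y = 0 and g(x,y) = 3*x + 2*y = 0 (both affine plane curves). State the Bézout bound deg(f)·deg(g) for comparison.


Common zeros: {(0, 0)}; count = 1; Bézout bound = 1.

deg(f) = 1, deg(g) = 1, so Bézout bound = 1.
Scan x ∈ F_5. For each x, list the y ∈ F_5 with f(x, y) ≡ 0 and those with g(x, y) ≡ 0 (mod 5); the common zeros in that column are the intersection.
  x = 0: f ≡ 0 at y ∈ {0}; g ≡ 0 at y ∈ {0}; common: {0}.
  x = 1: f ≡ 0 at y ∈ {4}; g ≡ 0 at y ∈ {1}; common: ∅.
  x = 2: f ≡ 0 at y ∈ {3}; g ≡ 0 at y ∈ {2}; common: ∅.
  x = 3: f ≡ 0 at y ∈ {2}; g ≡ 0 at y ∈ {3}; common: ∅.
  x = 4: f ≡ 0 at y ∈ {1}; g ≡ 0 at y ∈ {4}; common: ∅.
Collecting: common zeros = {(0, 0)}, so the count is 1.
Comparison with the Bézout bound: 1 ≤ 1 = deg(f)·deg(g), as expected for curves with no common component (the bound is attained).


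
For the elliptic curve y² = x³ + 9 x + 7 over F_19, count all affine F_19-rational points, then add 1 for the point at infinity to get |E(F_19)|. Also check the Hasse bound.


Affine points = {(0, 8), (0, 11), (1, 6), (1, 13), (3, 2), (3, 17), (5, 5), (5, 14), (6, 7), (6, 12), (9, 0), (12, 0), (17, 0), (18, 4), (18, 15)}; affine count = 15; |E(F_19)| = 16.

Discriminant check: Δ ∝ 4a³ + 27b² = 4·9³ + 27·7² = 4·729 + 27·49 ≡ 2 (mod 19). Nonzero ⇒ E is nonsingular.
For each x ∈ F_19, compute rhs = x³ + 9·x + 7 mod 19, then count y ∈ F_19 with y² ≡ rhs.
  x = 0: rhs = 7, matching y values: 8, 11 (2 points).
  x = 1: rhs = 17, matching y values: 6, 13 (2 points).
  x = 2: rhs = 14, matching y values: none (0 points).
  x = 3: rhs = 4, matching y values: 2, 17 (2 points).
  x = 4: rhs = 12, matching y values: none (0 points).
  x = 5: rhs = 6, matching y values: 5, 14 (2 points).
  x = 6: rhs = 11, matching y values: 7, 12 (2 points).
  x = 7: rhs = 14, matching y values: none (0 points).
  x = 8: rhs = 2, matching y values: none (0 points).
  x = 9: rhs = 0, matching y values: 0 (1 points).
  x = 10: rhs = 14, matching y values: none (0 points).
  x = 11: rhs = 12, matching y values: none (0 points).
  x = 12: rhs = 0, matching y values: 0 (1 points).
  x = 13: rhs = 3, matching y values: none (0 points).
  x = 14: rhs = 8, matching y values: none (0 points).
  x = 15: rhs = 2, matching y values: none (0 points).
  x = 16: rhs = 10, matching y values: none (0 points).
  x = 17: rhs = 0, matching y values: 0 (1 points).
  x = 18: rhs = 16, matching y values: 4, 15 (2 points).
Total affine count: 15.
Full point count |E(F_19)| = 15 + 1 = 16.
Hasse bound: |16 − (19+1)| = |-4| = 4 ≤ 2√19 ≈ 8.7178 ✓.


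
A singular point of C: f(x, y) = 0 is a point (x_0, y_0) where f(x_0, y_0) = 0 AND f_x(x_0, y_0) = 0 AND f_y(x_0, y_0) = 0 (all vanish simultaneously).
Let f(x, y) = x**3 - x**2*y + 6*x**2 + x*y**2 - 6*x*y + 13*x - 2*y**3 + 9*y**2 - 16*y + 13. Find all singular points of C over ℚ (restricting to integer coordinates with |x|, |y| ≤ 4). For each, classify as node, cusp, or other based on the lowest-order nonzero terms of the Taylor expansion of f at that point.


Singular points: {(-2, 1)}; classification: node.

Compute partial derivatives:
  f_x = 3*x**2 - 2*x*y + 12*x + y**2 - 6*y + 13.
  f_y = -x**2 + 2*x*y - 6*x - 6*y**2 + 18*y - 16.
Scan x_0 ∈ {−4, ..., 4}. For each x_0, f_y(x_0, y) is a polynomial in y; find its integer roots y ∈ {−4, ..., 4}, then test f_x and f at those candidates.
  x = -4: f_y(-4, y) = -6*y**2 + 10*y - 8; no integer root y with |y| ≤ 4.
  x = -3: f_y(-3, y) = -6*y**2 + 12*y - 7; no integer root y with |y| ≤ 4.
  x = -2: f_y(-2, y) = -6*y**2 + 14*y - 8; vanishes at y ∈ {1}. (-2, 1): f_x = 0, f = 0 — SINGULAR.
  x = -1: f_y(-1, y) = -6*y**2 + 16*y - 11; no integer root y with |y| ≤ 4.
  x = 0: f_y(0, y) = -6*y**2 + 18*y - 16; no integer root y with |y| ≤ 4.
  x = 1: f_y(1, y) = -6*y**2 + 20*y - 23; no integer root y with |y| ≤ 4.
  x = 2: f_y(2, y) = -6*y**2 + 22*y - 32; no integer root y with |y| ≤ 4.
  x = 3: f_y(3, y) = -6*y**2 + 24*y - 43; no integer root y with |y| ≤ 4.
  x = 4: f_y(4, y) = -6*y**2 + 26*y - 56; no integer root y with |y| ≤ 4.
Only singular point on the grid: (-2, 1).
Classify: substitute x = -2 + u, y = 1 + v and expand: f = u**3 - u**2*v - u**2 + u*v**2 - 2*v**3 + v**2.
No constant or linear terms (consistent with a singular point). Quadratic part: -u**2 + v**2. Cubic part: u**3 - u**2*v + u*v**2 - 2*v**3.
The quadratic part v**2 - u**2 = (v − u)(v + u) splits into two distinct linear factors, so there are two distinct tangent lines y − 1 = ±(x − -2) — this is a node (ordinary double point).
Classification: node.


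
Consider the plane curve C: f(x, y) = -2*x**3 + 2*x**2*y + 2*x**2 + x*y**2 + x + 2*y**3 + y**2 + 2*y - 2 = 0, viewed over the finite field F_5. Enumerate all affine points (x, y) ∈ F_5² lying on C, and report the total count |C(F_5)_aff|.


Affine F_5-points: {(0, 4), (1, 4), (2, 2), (3, 0), (3, 3), (4, 2), (4, 4)}; count = 7.

For each of the 25 pairs (x, y) ∈ F_5², evaluate f(x, y) mod 5. Record the zeros.
  x = 0: [0↦3, 1↦3, 2↦2, 3↦2, 4↦0]  zeros at y ∈ {4}
  x = 1: [0↦4, 1↦2, 2↦1, 3↦3, 4↦0]  zeros at y ∈ {4}
  x = 2: [0↦2, 1↦2, 2↦0, 3↦3, 4↦3]  zeros at y ∈ {2}
  x = 3: [0↦0, 1↦1, 2↦2, 3↦0, 4↦2]  zeros at y ∈ {0, 3}
  x = 4: [0↦1, 1↦2, 2↦0, 3↦2, 4↦0]  zeros at y ∈ {2, 4}
Collecting zeros: affine points = {(0, 4), (1, 4), (2, 2), (3, 0), (3, 3), (4, 2), (4, 4)}.
Total count |C(F_5)_aff| = 7.


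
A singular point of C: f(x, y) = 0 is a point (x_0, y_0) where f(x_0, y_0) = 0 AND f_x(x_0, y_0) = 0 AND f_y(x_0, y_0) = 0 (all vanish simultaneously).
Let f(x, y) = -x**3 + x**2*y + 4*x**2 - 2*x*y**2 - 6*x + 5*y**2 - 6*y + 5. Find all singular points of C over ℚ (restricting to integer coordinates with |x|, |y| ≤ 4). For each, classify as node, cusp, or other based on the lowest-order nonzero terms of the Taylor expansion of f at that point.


Singular points: {(2, 1)}; classification: node.

Compute partial derivatives:
  f_x = -3*x**2 + 2*x*y + 8*x - 2*y**2 - 6.
  f_y = x**2 - 4*x*y + 10*y - 6.
Scan x_0 ∈ {−4, ..., 4}. For each x_0, f_y(x_0, y) is a polynomial in y; find its integer roots y ∈ {−4, ..., 4}, then test f_x and f at those candidates.
  x = -4: f_y(-4, y) = 26*y + 10; no integer root y with |y| ≤ 4.
  x = -3: f_y(-3, y) = 22*y + 3; no integer root y with |y| ≤ 4.
  x = -2: f_y(-2, y) = 18*y - 2; no integer root y with |y| ≤ 4.
  x = -1: f_y(-1, y) = 14*y - 5; no integer root y with |y| ≤ 4.
  x = 0: f_y(0, y) = 10*y - 6; no integer root y with |y| ≤ 4.
  x = 1: f_y(1, y) = 6*y - 5; no integer root y with |y| ≤ 4.
  x = 2: f_y(2, y) = 2*y - 2; vanishes at y ∈ {1}. (2, 1): f_x = 0, f = 0 — SINGULAR.
  x = 3: f_y(3, y) = 3 - 2*y; no integer root y with |y| ≤ 4.
  x = 4: f_y(4, y) = 10 - 6*y; no integer root y with |y| ≤ 4.
Only singular point on the grid: (2, 1).
Classify: substitute x = 2 + u, y = 1 + v and expand: f = -u**3 + u**2*v - u**2 - 2*u*v**2 + v**2.
No constant or linear terms (consistent with a singular point). Quadratic part: -u**2 + v**2. Cubic part: -u**3 + u**2*v - 2*u*v**2.
The quadratic part v**2 - u**2 = (v − u)(v + u) splits into two distinct linear factors, so there are two distinct tangent lines y − 1 = ±(x − 2) — this is a node (ordinary double point).
Classification: node.


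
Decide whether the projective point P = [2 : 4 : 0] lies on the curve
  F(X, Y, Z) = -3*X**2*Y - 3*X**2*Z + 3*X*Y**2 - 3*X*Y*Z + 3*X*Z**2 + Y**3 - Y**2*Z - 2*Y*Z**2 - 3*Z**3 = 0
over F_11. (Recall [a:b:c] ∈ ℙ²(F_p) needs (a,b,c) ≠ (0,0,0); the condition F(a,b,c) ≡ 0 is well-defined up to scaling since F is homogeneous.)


F(2,4,0) ≡ 2 (mod 11); P is NOT on the curve.

Evaluate F(2, 4, 0) term-by-term (mod 11).
  -3*X**2*Y ↦ -3·4·4·1 = -48
  -3*X**2*Z ↦ -3·4·1·0 = 0
  3*X*Y**2 ↦ 3·2·16·1 = 96
  -3*X*Y*Z ↦ -3·2·4·0 = 0
  3*X*Z**2 ↦ 3·2·1·0 = 0
  Y**3 ↦ 1·1·64·1 = 64
  -Y**2*Z ↦ -1·1·16·0 = 0
  -2*Y*Z**2 ↦ -2·1·4·0 = 0
  -3*Z**3 ↦ -3·1·1·0 = 0
Sum: F(2, 4, 0) = (-48) + (0) + (96) + (0) + (0) + (64) + (0) + (0) + (0) = 112.
Reducing mod 11: 112 ≡ 2 (mod 11).
Since F(a, b, c) ≡ 2 ≠ 0 (mod 11), P does NOT lie on the curve.


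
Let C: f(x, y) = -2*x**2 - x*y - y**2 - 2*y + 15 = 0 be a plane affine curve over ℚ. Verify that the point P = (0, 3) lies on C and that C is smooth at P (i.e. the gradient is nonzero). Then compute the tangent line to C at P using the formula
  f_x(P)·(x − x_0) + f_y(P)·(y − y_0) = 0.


Tangent line at P: -3*x - 8*y + 24 = 0.

Step 1: f(0, 3) = 0, so P lies on C.
Step 2: partial derivatives
  f_x(x, y) = -4*x - y, f_y(x, y) = -x - 2*y - 2.
  f_x(P) = -3, f_y(P) = -8 (gradient nonzero, so P is smooth).
Step 3: tangent line at P: -3·(x − 0) + -8·(y − 3) = 0.
Expanding: -3*x - 8*y + 24 = 0.


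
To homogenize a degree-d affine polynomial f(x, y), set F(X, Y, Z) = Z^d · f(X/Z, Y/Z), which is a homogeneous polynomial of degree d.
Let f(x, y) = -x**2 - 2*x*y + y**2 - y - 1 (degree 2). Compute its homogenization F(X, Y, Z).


F(X, Y, Z) = -X**2 - 2*X*Y + Y**2 - Y*Z - Z**2

deg(f) = 2.
Substitute x = X/Z, y = Y/Z into f, then multiply by Z^2.
  monomial -1·x^2·y^0 ↦ -1·X^2·Y^0·Z^0.
  monomial -2·x^1·y^1 ↦ -2·X^1·Y^1·Z^0.
  monomial 1·x^0·y^2 ↦ 1·X^0·Y^2·Z^0.
  monomial -1·x^0·y^1 ↦ -1·X^0·Y^1·Z^1.
  monomial -1·x^0·y^0 ↦ -1·X^0·Y^0·Z^2.
Collecting: F(X, Y, Z) = -X**2 - 2*X*Y + Y**2 - Y*Z - Z**2.


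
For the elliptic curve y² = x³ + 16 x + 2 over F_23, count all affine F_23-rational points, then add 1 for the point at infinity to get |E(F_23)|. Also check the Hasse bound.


Affine points = {(0, 5), (0, 18), (3, 10), (3, 13), (5, 0), (9, 1), (9, 22), (10, 9), (10, 14), (12, 6), (12, 17), (14, 7), (14, 16), (15, 11), (15, 12), (17, 9), (17, 14), (18, 2), (18, 21), (19, 9), (19, 14), (21, 10), (21, 13), (22, 10), (22, 13)}; affine count = 25; |E(F_23)| = 26.

Discriminant check: Δ ∝ 4a³ + 27b² = 4·16³ + 27·2² = 4·4096 + 27·4 ≡ 1 (mod 23). Nonzero ⇒ E is nonsingular.
For each x ∈ F_23, compute rhs = x³ + 16·x + 2 mod 23, then count y ∈ F_23 with y² ≡ rhs.
  x = 0: rhs = 2, matching y values: 5, 18 (2 points).
  x = 1: rhs = 19, matching y values: none (0 points).
  x = 2: rhs = 19, matching y values: none (0 points).
  x = 3: rhs = 8, matching y values: 10, 13 (2 points).
  x = 4: rhs = 15, matching y values: none (0 points).
  x = 5: rhs = 0, matching y values: 0 (1 points).
  x = 6: rhs = 15, matching y values: none (0 points).
  x = 7: rhs = 20, matching y values: none (0 points).
  x = 8: rhs = 21, matching y values: none (0 points).
  x = 9: rhs = 1, matching y values: 1, 22 (2 points).
  x = 10: rhs = 12, matching y values: 9, 14 (2 points).
  x = 11: rhs = 14, matching y values: none (0 points).
  x = 12: rhs = 13, matching y values: 6, 17 (2 points).
  x = 13: rhs = 15, matching y values: none (0 points).
  x = 14: rhs = 3, matching y values: 7, 16 (2 points).
  x = 15: rhs = 6, matching y values: 11, 12 (2 points).
  x = 16: rhs = 7, matching y values: none (0 points).
  x = 17: rhs = 12, matching y values: 9, 14 (2 points).
  x = 18: rhs = 4, matching y values: 2, 21 (2 points).
  x = 19: rhs = 12, matching y values: 9, 14 (2 points).
  x = 20: rhs = 19, matching y values: none (0 points).
  x = 21: rhs = 8, matching y values: 10, 13 (2 points).
  x = 22: rhs = 8, matching y values: 10, 13 (2 points).
Total affine count: 25.
Full point count |E(F_23)| = 25 + 1 = 26.
Hasse bound: |26 − (23+1)| = |2| = 2 ≤ 2√23 ≈ 9.5917 ✓.


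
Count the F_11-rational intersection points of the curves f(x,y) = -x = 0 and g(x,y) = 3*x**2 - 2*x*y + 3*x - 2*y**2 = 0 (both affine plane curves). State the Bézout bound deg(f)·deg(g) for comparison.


Common zeros: {(0, 0)}; count = 1; Bézout bound = 2.

deg(f) = 1, deg(g) = 2, so Bézout bound = 2.
Scan x ∈ F_11. For each x, list the y ∈ F_11 with f(x, y) ≡ 0 and those with g(x, y) ≡ 0 (mod 11); the common zeros in that column are the intersection.
  x = 0: f ≡ 0 at y ∈ {0, 1, 2, 3, 4, 5, 6, 7, 8, 9, 10}; g ≡ 0 at y ∈ {0}; common: {0}.
  x = 1: f ≡ 0 at y ∈ ∅; g ≡ 0 at y ∈ ∅; common: ∅.
  x = 2: f ≡ 0 at y ∈ ∅; g ≡ 0 at y ∈ ∅; common: ∅.
  x = 3: f ≡ 0 at y ∈ ∅; g ≡ 0 at y ∈ {3, 5}; common: ∅.
  x = 4: f ≡ 0 at y ∈ ∅; g ≡ 0 at y ∈ {8, 10}; common: ∅.
  x = 5: f ≡ 0 at y ∈ ∅; g ≡ 0 at y ∈ ∅; common: ∅.
  x = 6: f ≡ 0 at y ∈ ∅; g ≡ 0 at y ∈ ∅; common: ∅.
  x = 7: f ≡ 0 at y ∈ ∅; g ≡ 0 at y ∈ {2}; common: ∅.
  x = 8: f ≡ 0 at y ∈ ∅; g ≡ 0 at y ∈ {1, 2}; common: ∅.
  x = 9: f ≡ 0 at y ∈ ∅; g ≡ 0 at y ∈ {3, 10}; common: ∅.
  x = 10: f ≡ 0 at y ∈ ∅; g ≡ 0 at y ∈ {0, 1}; common: ∅.
Collecting: common zeros = {(0, 0)}, so the count is 1.
Comparison with the Bézout bound: 1 ≤ 2 = deg(f)·deg(g), as expected for curves with no common component (the affine F_11-count falls short of the bound because intersections may lie at infinity, over extension fields, or carry multiplicity).


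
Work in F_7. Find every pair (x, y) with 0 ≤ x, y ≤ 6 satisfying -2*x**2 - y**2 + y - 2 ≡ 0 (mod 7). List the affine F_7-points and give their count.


Affine F_7-points: {(0, 4)}; count = 1.

For each of the 49 pairs (x, y) ∈ F_7², evaluate f(x, y) mod 7. Record the zeros.
  x = 0: [0↦5, 1↦5, 2↦3, 3↦6, 4↦0, 5↦6, 6↦3]  zeros at y ∈ {4}
  x = 1: [0↦3, 1↦3, 2↦1, 3↦4, 4↦5, 5↦4, 6↦1]  zeros at y ∈ ∅
  x = 2: [0↦4, 1↦4, 2↦2, 3↦5, 4↦6, 5↦5, 6↦2]  zeros at y ∈ ∅
  x = 3: [0↦1, 1↦1, 2↦6, 3↦2, 4↦3, 5↦2, 6↦6]  zeros at y ∈ ∅
  x = 4: [0↦1, 1↦1, 2↦6, 3↦2, 4↦3, 5↦2, 6↦6]  zeros at y ∈ ∅
  x = 5: [0↦4, 1↦4, 2↦2, 3↦5, 4↦6, 5↦5, 6↦2]  zeros at y ∈ ∅
  x = 6: [0↦3, 1↦3, 2↦1, 3↦4, 4↦5, 5↦4, 6↦1]  zeros at y ∈ ∅
Collecting zeros: affine points = {(0, 4)}.
Total count |C(F_7)_aff| = 1.


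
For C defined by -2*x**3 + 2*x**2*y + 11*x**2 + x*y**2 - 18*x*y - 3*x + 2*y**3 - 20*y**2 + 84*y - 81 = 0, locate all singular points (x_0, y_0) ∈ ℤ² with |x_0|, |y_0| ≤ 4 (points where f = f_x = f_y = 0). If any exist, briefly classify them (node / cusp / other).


Singular points: {(3, 3)}; classification: node.

Compute partial derivatives:
  f_x = -6*x**2 + 4*x*y + 22*x + y**2 - 18*y - 3.
  f_y = 2*x**2 + 2*x*y - 18*x + 6*y**2 - 40*y + 84.
Scan x_0 ∈ {−4, ..., 4}. For each x_0, f_y(x_0, y) is a polynomial in y; find its integer roots y ∈ {−4, ..., 4}, then test f_x and f at those candidates.
  x = -4: f_y(-4, y) = 6*y**2 - 48*y + 188; no integer root y with |y| ≤ 4.
  x = -3: f_y(-3, y) = 6*y**2 - 46*y + 156; no integer root y with |y| ≤ 4.
  x = -2: f_y(-2, y) = 6*y**2 - 44*y + 128; no integer root y with |y| ≤ 4.
  x = -1: f_y(-1, y) = 6*y**2 - 42*y + 104; no integer root y with |y| ≤ 4.
  x = 0: f_y(0, y) = 6*y**2 - 40*y + 84; no integer root y with |y| ≤ 4.
  x = 1: f_y(1, y) = 6*y**2 - 38*y + 68; no integer root y with |y| ≤ 4.
  x = 2: f_y(2, y) = 6*y**2 - 36*y + 56; no integer root y with |y| ≤ 4.
  x = 3: f_y(3, y) = 6*y**2 - 34*y + 48; vanishes at y ∈ {3}. (3, 3): f_x = 0, f = 0 — SINGULAR.
  x = 4: f_y(4, y) = 6*y**2 - 32*y + 44; no integer root y with |y| ≤ 4.
Only singular point on the grid: (3, 3).
Classify: substitute x = 3 + u, y = 3 + v and expand: f = -2*u**3 + 2*u**2*v - u**2 + u*v**2 + 2*v**3 + v**2.
No constant or linear terms (consistent with a singular point). Quadratic part: -u**2 + v**2. Cubic part: -2*u**3 + 2*u**2*v + u*v**2 + 2*v**3.
The quadratic part v**2 - u**2 = (v − u)(v + u) splits into two distinct linear factors, so there are two distinct tangent lines y − 3 = ±(x − 3) — this is a node (ordinary double point).
Classification: node.


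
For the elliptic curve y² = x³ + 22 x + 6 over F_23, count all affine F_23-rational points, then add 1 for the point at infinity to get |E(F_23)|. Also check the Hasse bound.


Affine points = {(0, 11), (0, 12), (1, 11), (1, 12), (2, 9), (2, 14), (6, 3), (6, 20), (8, 2), (8, 21), (9, 6), (9, 17), (15, 10), (15, 13), (17, 7), (17, 16), (18, 1), (18, 22), (21, 0), (22, 11), (22, 12)}; affine count = 21; |E(F_23)| = 22.

Discriminant check: Δ ∝ 4a³ + 27b² = 4·22³ + 27·6² = 4·10648 + 27·36 ≡ 2 (mod 23). Nonzero ⇒ E is nonsingular.
For each x ∈ F_23, compute rhs = x³ + 22·x + 6 mod 23, then count y ∈ F_23 with y² ≡ rhs.
  x = 0: rhs = 6, matching y values: 11, 12 (2 points).
  x = 1: rhs = 6, matching y values: 11, 12 (2 points).
  x = 2: rhs = 12, matching y values: 9, 14 (2 points).
  x = 3: rhs = 7, matching y values: none (0 points).
  x = 4: rhs = 20, matching y values: none (0 points).
  x = 5: rhs = 11, matching y values: none (0 points).
  x = 6: rhs = 9, matching y values: 3, 20 (2 points).
  x = 7: rhs = 20, matching y values: none (0 points).
  x = 8: rhs = 4, matching y values: 2, 21 (2 points).
  x = 9: rhs = 13, matching y values: 6, 17 (2 points).
  x = 10: rhs = 7, matching y values: none (0 points).
  x = 11: rhs = 15, matching y values: none (0 points).
  x = 12: rhs = 20, matching y values: none (0 points).
  x = 13: rhs = 5, matching y values: none (0 points).
  x = 14: rhs = 22, matching y values: none (0 points).
  x = 15: rhs = 8, matching y values: 10, 13 (2 points).
  x = 16: rhs = 15, matching y values: none (0 points).
  x = 17: rhs = 3, matching y values: 7, 16 (2 points).
  x = 18: rhs = 1, matching y values: 1, 22 (2 points).
  x = 19: rhs = 15, matching y values: none (0 points).
  x = 20: rhs = 5, matching y values: none (0 points).
  x = 21: rhs = 0, matching y values: 0 (1 points).
  x = 22: rhs = 6, matching y values: 11, 12 (2 points).
Total affine count: 21.
Full point count |E(F_23)| = 21 + 1 = 22.
Hasse bound: |22 − (23+1)| = |-2| = 2 ≤ 2√23 ≈ 9.5917 ✓.


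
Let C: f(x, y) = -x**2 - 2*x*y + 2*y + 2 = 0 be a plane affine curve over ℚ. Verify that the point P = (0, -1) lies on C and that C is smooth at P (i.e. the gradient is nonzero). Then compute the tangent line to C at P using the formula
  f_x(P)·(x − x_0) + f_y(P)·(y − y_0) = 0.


Tangent line at P: 2*x + 2*y + 2 = 0.

Step 1: f(0, -1) = 0, so P lies on C.
Step 2: partial derivatives
  f_x(x, y) = -2*x - 2*y, f_y(x, y) = 2 - 2*x.
  f_x(P) = 2, f_y(P) = 2 (gradient nonzero, so P is smooth).
Step 3: tangent line at P: 2·(x − 0) + 2·(y − -1) = 0.
Expanding: 2*x + 2*y + 2 = 0.


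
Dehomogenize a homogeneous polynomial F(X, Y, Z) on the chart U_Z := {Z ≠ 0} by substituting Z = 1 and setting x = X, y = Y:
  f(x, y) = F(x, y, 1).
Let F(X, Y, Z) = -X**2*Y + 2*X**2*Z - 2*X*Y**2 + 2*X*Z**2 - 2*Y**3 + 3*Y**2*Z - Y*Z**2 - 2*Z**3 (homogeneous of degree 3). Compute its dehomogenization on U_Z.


f(x, y) = -x**2*y + 2*x**2 - 2*x*y**2 + 2*x - 2*y**3 + 3*y**2 - y - 2

On U_Z we set Z = 1. Each monomial c·X^i·Y^j·Z^k in F becomes c·x^i·y^j·1^k = c·x^i·y^j.
Substituting Z = 1: F(X, Y, 1) = -x**2*y + 2*x**2 - 2*x*y**2 + 2*x - 2*y**3 + 3*y**2 - y - 2.
Note: deg(f) ≤ deg(F) = 3; strict inequality happens when F is divisible by Z (lost terms).


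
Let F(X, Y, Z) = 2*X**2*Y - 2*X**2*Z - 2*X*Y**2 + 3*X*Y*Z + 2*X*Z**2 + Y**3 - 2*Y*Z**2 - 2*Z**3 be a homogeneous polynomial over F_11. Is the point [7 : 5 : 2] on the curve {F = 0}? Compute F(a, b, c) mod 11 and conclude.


F(7,5,2) ≡ 4 (mod 11); P is NOT on the curve.

Evaluate F(7, 5, 2) term-by-term (mod 11).
  2*X**2*Y ↦ 2·49·5·1 = 490
  -2*X**2*Z ↦ -2·49·1·2 = -196
  -2*X*Y**2 ↦ -2·7·25·1 = -350
  3*X*Y*Z ↦ 3·7·5·2 = 210
  2*X*Z**2 ↦ 2·7·1·4 = 56
  Y**3 ↦ 1·1·125·1 = 125
  -2*Y*Z**2 ↦ -2·1·5·4 = -40
  -2*Z**3 ↦ -2·1·1·8 = -16
Sum: F(7, 5, 2) = (490) + (-196) + (-350) + (210) + (56) + (125) + (-40) + (-16) = 279.
Reducing mod 11: 279 ≡ 4 (mod 11).
Since F(a, b, c) ≡ 4 ≠ 0 (mod 11), P does NOT lie on the curve.


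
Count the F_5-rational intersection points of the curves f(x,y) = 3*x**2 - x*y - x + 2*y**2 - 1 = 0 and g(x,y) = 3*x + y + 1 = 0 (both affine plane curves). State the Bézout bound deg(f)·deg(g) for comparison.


Common zeros: ∅; count = 0; Bézout bound = 2.

deg(f) = 2, deg(g) = 1, so Bézout bound = 2.
Scan x ∈ F_5. For each x, list the y ∈ F_5 with f(x, y) ≡ 0 and those with g(x, y) ≡ 0 (mod 5); the common zeros in that column are the intersection.
  x = 0: f ≡ 0 at y ∈ ∅; g ≡ 0 at y ∈ {4}; common: ∅.
  x = 1: f ≡ 0 at y ∈ ∅; g ≡ 0 at y ∈ {1}; common: ∅.
  x = 2: f ≡ 0 at y ∈ ∅; g ≡ 0 at y ∈ {3}; common: ∅.
  x = 3: f ≡ 0 at y ∈ {2}; g ≡ 0 at y ∈ {0}; common: ∅.
  x = 4: f ≡ 0 at y ∈ ∅; g ≡ 0 at y ∈ {2}; common: ∅.
Collecting: common zeros = ∅, so the count is 0.
Comparison with the Bézout bound: 0 ≤ 2 = deg(f)·deg(g), as expected for curves with no common component (the affine F_5-count falls short of the bound because intersections may lie at infinity, over extension fields, or carry multiplicity).


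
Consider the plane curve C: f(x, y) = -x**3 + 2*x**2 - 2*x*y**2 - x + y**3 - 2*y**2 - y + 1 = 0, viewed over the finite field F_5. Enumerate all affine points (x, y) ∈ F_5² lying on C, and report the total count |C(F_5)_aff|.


Affine F_5-points: {(4, 0), (4, 1), (4, 4)}; count = 3.

For each of the 25 pairs (x, y) ∈ F_5², evaluate f(x, y) mod 5. Record the zeros.
  x = 0: [0↦1, 1↦4, 2↦4, 3↦2, 4↦4]  zeros at y ∈ ∅
  x = 1: [0↦1, 1↦2, 2↦1, 3↦4, 4↦2]  zeros at y ∈ ∅
  x = 2: [0↦4, 1↦3, 2↦1, 3↦4, 4↦3]  zeros at y ∈ ∅
  x = 3: [0↦4, 1↦1, 2↦3, 3↦1, 4↦1]  zeros at y ∈ ∅
  x = 4: [0↦0, 1↦0, 2↦1, 3↦4, 4↦0]  zeros at y ∈ {0, 1, 4}
Collecting zeros: affine points = {(4, 0), (4, 1), (4, 4)}.
Total count |C(F_5)_aff| = 3.


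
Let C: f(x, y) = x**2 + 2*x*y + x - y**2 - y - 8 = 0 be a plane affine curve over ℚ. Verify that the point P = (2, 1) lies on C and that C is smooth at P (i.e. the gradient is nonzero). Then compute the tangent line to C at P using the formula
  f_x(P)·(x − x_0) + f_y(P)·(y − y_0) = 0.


Tangent line at P: 7*x + y - 15 = 0.

Step 1: f(2, 1) = 0, so P lies on C.
Step 2: partial derivatives
  f_x(x, y) = 2*x + 2*y + 1, f_y(x, y) = 2*x - 2*y - 1.
  f_x(P) = 7, f_y(P) = 1 (gradient nonzero, so P is smooth).
Step 3: tangent line at P: 7·(x − 2) + 1·(y − 1) = 0.
Expanding: 7*x + y - 15 = 0.


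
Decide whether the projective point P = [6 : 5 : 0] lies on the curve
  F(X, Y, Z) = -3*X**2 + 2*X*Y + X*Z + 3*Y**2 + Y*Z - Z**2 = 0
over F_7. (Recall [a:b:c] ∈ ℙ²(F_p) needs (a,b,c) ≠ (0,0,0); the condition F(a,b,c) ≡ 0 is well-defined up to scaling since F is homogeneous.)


F(6,5,0) ≡ 6 (mod 7); P is NOT on the curve.

Evaluate F(6, 5, 0) term-by-term (mod 7).
  -3*X**2 ↦ -3·36·1·1 = -108
  2*X*Y ↦ 2·6·5·1 = 60
  X*Z ↦ 1·6·1·0 = 0
  3*Y**2 ↦ 3·1·25·1 = 75
  Y*Z ↦ 1·1·5·0 = 0
  -Z**2 ↦ -1·1·1·0 = 0
Sum: F(6, 5, 0) = (-108) + (60) + (0) + (75) + (0) + (0) = 27.
Reducing mod 7: 27 ≡ 6 (mod 7).
Since F(a, b, c) ≡ 6 ≠ 0 (mod 7), P does NOT lie on the curve.


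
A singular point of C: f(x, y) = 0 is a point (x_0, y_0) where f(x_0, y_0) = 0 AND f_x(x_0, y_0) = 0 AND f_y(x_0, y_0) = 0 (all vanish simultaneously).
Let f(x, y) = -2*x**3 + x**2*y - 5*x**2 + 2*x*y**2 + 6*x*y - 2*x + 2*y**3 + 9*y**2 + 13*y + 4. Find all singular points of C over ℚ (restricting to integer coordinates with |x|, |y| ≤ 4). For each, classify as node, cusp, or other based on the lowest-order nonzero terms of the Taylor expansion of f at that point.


Singular points: {(-1, -1)}; classification: cusp.

Compute partial derivatives:
  f_x = -6*x**2 + 2*x*y - 10*x + 2*y**2 + 6*y - 2.
  f_y = x**2 + 4*x*y + 6*x + 6*y**2 + 18*y + 13.
Scan x_0 ∈ {−4, ..., 4}. For each x_0, f_y(x_0, y) is a polynomial in y; find its integer roots y ∈ {−4, ..., 4}, then test f_x and f at those candidates.
  x = -4: f_y(-4, y) = 6*y**2 + 2*y + 5; no integer root y with |y| ≤ 4.
  x = -3: f_y(-3, y) = 6*y**2 + 6*y + 4; no integer root y with |y| ≤ 4.
  x = -2: f_y(-2, y) = 6*y**2 + 10*y + 5; no integer root y with |y| ≤ 4.
  x = -1: f_y(-1, y) = 6*y**2 + 14*y + 8; vanishes at y ∈ {-1}. (-1, -1): f_x = 0, f = 0 — SINGULAR.
  x = 0: f_y(0, y) = 6*y**2 + 18*y + 13; no integer root y with |y| ≤ 4.
  x = 1: f_y(1, y) = 6*y**2 + 22*y + 20; vanishes at y ∈ {-2}. (1, -2): f_x = -26 ≠ 0.
  x = 2: f_y(2, y) = 6*y**2 + 26*y + 29; no integer root y with |y| ≤ 4.
  x = 3: f_y(3, y) = 6*y**2 + 30*y + 40; no integer root y with |y| ≤ 4.
  x = 4: f_y(4, y) = 6*y**2 + 34*y + 53; no integer root y with |y| ≤ 4.
Only singular point on the grid: (-1, -1).
Classify: substitute x = -1 + u, y = -1 + v and expand: f = -2*u**3 + u**2*v + 2*u*v**2 + 2*v**3 + v**2.
No constant or linear terms (consistent with a singular point). Quadratic part: v**2. Cubic part: -2*u**3 + u**2*v + 2*u*v**2 + 2*v**3.
The quadratic part v**2 is a perfect square, so there is a single (double) tangent line v = 0, i.e. y = -1. Restricting the cubic part to that line (v = 0) leaves -2*u**3 ≠ 0, so f is not divisible by v and the branch is v² ≈ 2*u**3 to lowest order — this is a cusp.
Classification: cusp.


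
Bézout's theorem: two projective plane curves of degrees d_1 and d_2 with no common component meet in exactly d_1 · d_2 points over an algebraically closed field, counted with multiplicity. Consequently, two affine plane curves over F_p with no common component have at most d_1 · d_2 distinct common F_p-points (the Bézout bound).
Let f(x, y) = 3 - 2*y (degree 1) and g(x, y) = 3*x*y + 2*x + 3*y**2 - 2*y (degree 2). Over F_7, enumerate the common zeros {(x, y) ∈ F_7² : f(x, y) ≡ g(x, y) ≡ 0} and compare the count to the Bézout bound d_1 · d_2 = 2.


Common zeros: {(4, 5)}; count = 1; Bézout bound = 2.

deg(f) = 1, deg(g) = 2, so Bézout bound = 2.
Scan x ∈ F_7. For each x, list the y ∈ F_7 with f(x, y) ≡ 0 and those with g(x, y) ≡ 0 (mod 7); the common zeros in that column are the intersection.
  x = 0: f ≡ 0 at y ∈ {5}; g ≡ 0 at y ∈ {0, 3}; common: ∅.
  x = 1: f ≡ 0 at y ∈ {5}; g ≡ 0 at y ∈ ∅; common: ∅.
  x = 2: f ≡ 0 at y ∈ {5}; g ≡ 0 at y ∈ ∅; common: ∅.
  x = 3: f ≡ 0 at y ∈ {5}; g ≡ 0 at y ∈ ∅; common: ∅.
  x = 4: f ≡ 0 at y ∈ {5}; g ≡ 0 at y ∈ {1, 5}; common: {5}.
  x = 5: f ≡ 0 at y ∈ {5}; g ≡ 0 at y ∈ {6}; common: ∅.
  x = 6: f ≡ 0 at y ∈ {5}; g ≡ 0 at y ∈ {2}; common: ∅.
Collecting: common zeros = {(4, 5)}, so the count is 1.
Comparison with the Bézout bound: 1 ≤ 2 = deg(f)·deg(g), as expected for curves with no common component (the affine F_7-count falls short of the bound because intersections may lie at infinity, over extension fields, or carry multiplicity).


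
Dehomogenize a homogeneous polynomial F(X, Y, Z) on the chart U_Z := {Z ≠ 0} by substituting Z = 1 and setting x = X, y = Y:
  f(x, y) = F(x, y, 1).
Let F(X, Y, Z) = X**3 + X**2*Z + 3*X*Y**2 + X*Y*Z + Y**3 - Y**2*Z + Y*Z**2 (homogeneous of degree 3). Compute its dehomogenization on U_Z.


f(x, y) = x**3 + x**2 + 3*x*y**2 + x*y + y**3 - y**2 + y

On U_Z we set Z = 1. Each monomial c·X^i·Y^j·Z^k in F becomes c·x^i·y^j·1^k = c·x^i·y^j.
Substituting Z = 1: F(X, Y, 1) = x**3 + x**2 + 3*x*y**2 + x*y + y**3 - y**2 + y.
Note: deg(f) ≤ deg(F) = 3; strict inequality happens when F is divisible by Z (lost terms).


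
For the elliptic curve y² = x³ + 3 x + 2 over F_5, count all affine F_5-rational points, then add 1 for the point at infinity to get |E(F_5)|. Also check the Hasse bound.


Affine points = {(1, 1), (1, 4), (2, 1), (2, 4)}; affine count = 4; |E(F_5)| = 5.

Discriminant check: Δ ∝ 4a³ + 27b² = 4·3³ + 27·2² = 4·27 + 27·4 ≡ 1 (mod 5). Nonzero ⇒ E is nonsingular.
For each x ∈ F_5, compute rhs = x³ + 3·x + 2 mod 5, then count y ∈ F_5 with y² ≡ rhs.
  x = 0: rhs = 2, matching y values: none (0 points).
  x = 1: rhs = 1, matching y values: 1, 4 (2 points).
  x = 2: rhs = 1, matching y values: 1, 4 (2 points).
  x = 3: rhs = 3, matching y values: none (0 points).
  x = 4: rhs = 3, matching y values: none (0 points).
Total affine count: 4.
Full point count |E(F_5)| = 4 + 1 = 5.
Hasse bound: |5 − (5+1)| = |-1| = 1 ≤ 2√5 ≈ 4.4721 ✓.


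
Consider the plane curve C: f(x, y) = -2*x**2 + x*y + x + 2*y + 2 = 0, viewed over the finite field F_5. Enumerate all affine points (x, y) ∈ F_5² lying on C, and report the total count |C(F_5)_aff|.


Affine F_5-points: {(0, 4), (1, 3), (2, 1), (4, 1)}; count = 4.

For each of the 25 pairs (x, y) ∈ F_5², evaluate f(x, y) mod 5. Record the zeros.
  x = 0: [0↦2, 1↦4, 2↦1, 3↦3, 4↦0]  zeros at y ∈ {4}
  x = 1: [0↦1, 1↦4, 2↦2, 3↦0, 4↦3]  zeros at y ∈ {3}
  x = 2: [0↦1, 1↦0, 2↦4, 3↦3, 4↦2]  zeros at y ∈ {1}
  x = 3: [0↦2, 1↦2, 2↦2, 3↦2, 4↦2]  zeros at y ∈ ∅
  x = 4: [0↦4, 1↦0, 2↦1, 3↦2, 4↦3]  zeros at y ∈ {1}
Collecting zeros: affine points = {(0, 4), (1, 3), (2, 1), (4, 1)}.
Total count |C(F_5)_aff| = 4.


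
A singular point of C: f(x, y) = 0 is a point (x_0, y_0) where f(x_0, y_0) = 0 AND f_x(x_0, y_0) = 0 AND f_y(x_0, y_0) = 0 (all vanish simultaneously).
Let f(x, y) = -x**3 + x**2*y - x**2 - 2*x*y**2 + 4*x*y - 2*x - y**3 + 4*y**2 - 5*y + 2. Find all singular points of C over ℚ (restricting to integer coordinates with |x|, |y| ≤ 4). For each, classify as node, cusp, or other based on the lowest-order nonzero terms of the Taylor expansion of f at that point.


Singular points: {(0, 1)}; classification: cusp.

Compute partial derivatives:
  f_x = -3*x**2 + 2*x*y - 2*x - 2*y**2 + 4*y - 2.
  f_y = x**2 - 4*x*y + 4*x - 3*y**2 + 8*y - 5.
Scan x_0 ∈ {−4, ..., 4}. For each x_0, f_y(x_0, y) is a polynomial in y; find its integer roots y ∈ {−4, ..., 4}, then test f_x and f at those candidates.
  x = -4: f_y(-4, y) = -3*y**2 + 24*y - 5; no integer root y with |y| ≤ 4.
  x = -3: f_y(-3, y) = -3*y**2 + 20*y - 8; no integer root y with |y| ≤ 4.
  x = -2: f_y(-2, y) = -3*y**2 + 16*y - 9; no integer root y with |y| ≤ 4.
  x = -1: f_y(-1, y) = -3*y**2 + 12*y - 8; no integer root y with |y| ≤ 4.
  x = 0: f_y(0, y) = -3*y**2 + 8*y - 5; vanishes at y ∈ {1}. (0, 1): f_x = 0, f = 0 — SINGULAR.
  x = 1: f_y(1, y) = -3*y**2 + 4*y; vanishes at y ∈ {0}. (1, 0): f_x = -7 ≠ 0.
  x = 2: f_y(2, y) = 7 - 3*y**2; no integer root y with |y| ≤ 4.
  x = 3: f_y(3, y) = -3*y**2 - 4*y + 16; no integer root y with |y| ≤ 4.
  x = 4: f_y(4, y) = -3*y**2 - 8*y + 27; no integer root y with |y| ≤ 4.
Only singular point on the grid: (0, 1).
Classify: substitute x = 0 + u, y = 1 + v and expand: f = -u**3 + u**2*v - 2*u*v**2 - v**3 + v**2.
No constant or linear terms (consistent with a singular point). Quadratic part: v**2. Cubic part: -u**3 + u**2*v - 2*u*v**2 - v**3.
The quadratic part v**2 is a perfect square, so there is a single (double) tangent line v = 0, i.e. y = 1. Restricting the cubic part to that line (v = 0) leaves -u**3 ≠ 0, so f is not divisible by v and the branch is v² ≈ u**3 to lowest order — this is a cusp.
Classification: cusp.


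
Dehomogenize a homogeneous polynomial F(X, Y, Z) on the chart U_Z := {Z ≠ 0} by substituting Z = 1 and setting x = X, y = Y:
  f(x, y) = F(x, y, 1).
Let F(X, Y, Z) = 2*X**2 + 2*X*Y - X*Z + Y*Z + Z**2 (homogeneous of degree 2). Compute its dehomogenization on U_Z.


f(x, y) = 2*x**2 + 2*x*y - x + y + 1

On U_Z we set Z = 1. Each monomial c·X^i·Y^j·Z^k in F becomes c·x^i·y^j·1^k = c·x^i·y^j.
Substituting Z = 1: F(X, Y, 1) = 2*x**2 + 2*x*y - x + y + 1.
Note: deg(f) ≤ deg(F) = 2; strict inequality happens when F is divisible by Z (lost terms).
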